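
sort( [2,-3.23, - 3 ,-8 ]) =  [ - 8, - 3.23,- 3  ,  2]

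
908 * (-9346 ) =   -  8486168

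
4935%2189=557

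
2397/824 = 2397/824  =  2.91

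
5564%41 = 29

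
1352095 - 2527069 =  - 1174974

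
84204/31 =2716+8/31 =2716.26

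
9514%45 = 19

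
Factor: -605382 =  - 2^1 *3^1*163^1*619^1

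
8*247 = 1976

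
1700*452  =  768400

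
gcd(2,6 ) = 2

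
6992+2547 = 9539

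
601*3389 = 2036789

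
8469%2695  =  384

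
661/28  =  661/28 = 23.61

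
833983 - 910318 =  -  76335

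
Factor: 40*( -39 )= - 1560  =  -2^3*3^1*5^1*13^1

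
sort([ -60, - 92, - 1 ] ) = [-92, - 60, - 1]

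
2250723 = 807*2789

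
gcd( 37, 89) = 1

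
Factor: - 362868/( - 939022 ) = 2^1*3^1*7^( - 1)*11^1 * 2749^1*67073^ ( - 1) = 181434/469511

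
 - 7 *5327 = -37289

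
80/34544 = 5/2159 = 0.00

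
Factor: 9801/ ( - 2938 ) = - 2^ ( - 1 )* 3^4*11^2*13^( - 1 )*113^(-1) 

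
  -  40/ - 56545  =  8/11309= 0.00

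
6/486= 1/81 =0.01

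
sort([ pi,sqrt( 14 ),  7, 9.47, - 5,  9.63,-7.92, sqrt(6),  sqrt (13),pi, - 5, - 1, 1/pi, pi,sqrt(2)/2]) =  [ -7.92,- 5, - 5, - 1,  1/pi,  sqrt( 2)/2, sqrt( 6 ),  pi,pi, pi, sqrt (13), sqrt(14),  7,9.47, 9.63 ]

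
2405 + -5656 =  - 3251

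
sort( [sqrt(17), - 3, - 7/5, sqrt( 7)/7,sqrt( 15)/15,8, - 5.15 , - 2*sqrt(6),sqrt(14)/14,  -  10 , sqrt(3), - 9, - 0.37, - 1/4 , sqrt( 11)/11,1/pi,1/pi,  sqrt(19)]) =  [  -  10,-9, - 5.15, - 2*sqrt(6), - 3, - 7/5, - 0.37 , - 1/4,  sqrt(15)/15,sqrt(14)/14  ,  sqrt(11 )/11,1/pi,1/pi, sqrt (7)/7, sqrt(3),sqrt(17),sqrt ( 19),  8 ] 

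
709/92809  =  709/92809 = 0.01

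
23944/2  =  11972  =  11972.00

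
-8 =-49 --41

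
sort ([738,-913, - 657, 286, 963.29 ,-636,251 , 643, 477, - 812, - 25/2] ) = [- 913,-812,-657 , - 636, - 25/2,251 , 286, 477,643, 738,963.29 ]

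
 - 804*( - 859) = 690636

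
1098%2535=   1098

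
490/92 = 5 + 15/46  =  5.33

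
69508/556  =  125 + 2/139 = 125.01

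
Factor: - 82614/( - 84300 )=49/50=2^( - 1)*5^( - 2 )*7^2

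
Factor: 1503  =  3^2*167^1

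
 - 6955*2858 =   -  19877390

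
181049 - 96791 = 84258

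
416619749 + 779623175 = 1196242924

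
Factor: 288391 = 173^1*1667^1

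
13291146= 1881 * 7066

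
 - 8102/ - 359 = 8102/359  =  22.57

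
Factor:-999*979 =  - 978021  =  - 3^3 * 11^1 * 37^1*89^1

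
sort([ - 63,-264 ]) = [-264 , - 63 ] 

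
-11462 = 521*(-22 )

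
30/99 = 10/33 = 0.30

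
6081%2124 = 1833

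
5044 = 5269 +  - 225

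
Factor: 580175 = 5^2*23^1*1009^1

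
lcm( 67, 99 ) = 6633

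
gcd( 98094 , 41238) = 6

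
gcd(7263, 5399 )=1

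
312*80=24960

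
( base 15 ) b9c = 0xA3E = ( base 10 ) 2622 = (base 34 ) 294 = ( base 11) 1a74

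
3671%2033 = 1638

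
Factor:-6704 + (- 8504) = -2^3 * 1901^1= -15208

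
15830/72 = 7915/36 = 219.86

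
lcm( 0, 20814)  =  0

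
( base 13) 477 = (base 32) O6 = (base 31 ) OU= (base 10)774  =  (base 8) 1406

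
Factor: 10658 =2^1*73^2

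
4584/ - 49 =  - 94  +  22/49  =  -  93.55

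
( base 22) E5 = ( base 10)313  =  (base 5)2223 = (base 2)100111001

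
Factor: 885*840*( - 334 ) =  - 2^4*3^2*5^2*7^1 * 59^1* 167^1=- 248295600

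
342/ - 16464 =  - 57/2744=- 0.02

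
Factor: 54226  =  2^1*19^1*1427^1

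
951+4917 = 5868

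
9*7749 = 69741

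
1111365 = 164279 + 947086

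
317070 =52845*6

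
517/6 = 86 + 1/6= 86.17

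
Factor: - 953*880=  - 838640 = -  2^4*5^1*11^1*953^1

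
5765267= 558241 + 5207026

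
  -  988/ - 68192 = 247/17048 = 0.01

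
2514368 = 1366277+1148091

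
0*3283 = 0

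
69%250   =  69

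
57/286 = 57/286 = 0.20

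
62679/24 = 2611  +  5/8  =  2611.62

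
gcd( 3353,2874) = 479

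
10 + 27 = 37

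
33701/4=33701/4 = 8425.25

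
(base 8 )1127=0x257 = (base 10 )599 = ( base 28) LB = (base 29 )KJ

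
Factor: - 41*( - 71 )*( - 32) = -2^5 * 41^1 * 71^1 = - 93152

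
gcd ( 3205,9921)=1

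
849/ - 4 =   -  849/4 =-212.25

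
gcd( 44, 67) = 1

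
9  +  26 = 35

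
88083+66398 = 154481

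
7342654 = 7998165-655511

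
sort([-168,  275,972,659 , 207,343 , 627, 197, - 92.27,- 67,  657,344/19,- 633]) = [ - 633, - 168, - 92.27, - 67, 344/19 , 197,207, 275,343,627,657,659,972] 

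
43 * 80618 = 3466574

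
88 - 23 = 65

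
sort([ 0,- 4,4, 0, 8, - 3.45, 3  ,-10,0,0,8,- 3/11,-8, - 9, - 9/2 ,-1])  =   [ - 10, - 9 , - 8, - 9/2,-4,- 3.45 , - 1,  -  3/11  ,  0,0, 0,  0,3,4,  8, 8]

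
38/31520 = 19/15760 = 0.00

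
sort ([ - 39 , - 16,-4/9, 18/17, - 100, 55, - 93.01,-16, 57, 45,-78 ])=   [ - 100, -93.01, - 78,-39, - 16,-16, - 4/9,18/17,  45,55, 57] 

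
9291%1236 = 639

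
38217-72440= - 34223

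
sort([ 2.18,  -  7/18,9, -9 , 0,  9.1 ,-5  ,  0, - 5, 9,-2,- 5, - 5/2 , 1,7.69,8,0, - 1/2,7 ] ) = [-9 , - 5, -5, - 5,-5/2,-2,-1/2,-7/18, 0, 0, 0,1,  2.18,7,7.69  ,  8, 9, 9 , 9.1]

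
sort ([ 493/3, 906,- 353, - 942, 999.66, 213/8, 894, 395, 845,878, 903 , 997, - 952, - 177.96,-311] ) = [- 952, - 942, - 353, - 311, -177.96, 213/8,493/3,395, 845, 878, 894, 903, 906,997,999.66] 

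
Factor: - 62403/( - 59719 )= 93/89  =  3^1 * 31^1*89^( - 1 ) 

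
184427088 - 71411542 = 113015546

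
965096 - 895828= 69268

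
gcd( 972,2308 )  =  4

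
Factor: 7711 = 11^1 *701^1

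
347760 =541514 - 193754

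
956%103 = 29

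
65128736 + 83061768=148190504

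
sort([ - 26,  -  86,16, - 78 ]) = [-86, - 78,-26,  16]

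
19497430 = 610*31963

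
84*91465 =7683060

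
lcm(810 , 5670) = 5670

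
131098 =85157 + 45941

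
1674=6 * 279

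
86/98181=86/98181 = 0.00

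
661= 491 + 170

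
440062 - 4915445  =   - 4475383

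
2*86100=172200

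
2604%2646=2604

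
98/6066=49/3033 = 0.02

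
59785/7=59785/7= 8540.71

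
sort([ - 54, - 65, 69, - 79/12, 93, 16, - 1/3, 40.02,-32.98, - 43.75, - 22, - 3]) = [-65,-54, - 43.75, - 32.98, - 22, - 79/12, - 3, - 1/3, 16,40.02,69, 93] 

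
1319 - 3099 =-1780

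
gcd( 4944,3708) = 1236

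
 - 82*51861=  - 4252602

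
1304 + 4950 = 6254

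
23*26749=615227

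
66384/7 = 9483 + 3/7 =9483.43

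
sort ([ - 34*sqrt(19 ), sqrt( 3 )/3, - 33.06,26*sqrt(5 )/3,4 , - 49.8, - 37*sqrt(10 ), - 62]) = [ - 34*sqrt(19), - 37*sqrt (10), - 62,-49.8 , - 33.06, sqrt ( 3)/3,  4,26*sqrt( 5)/3 ] 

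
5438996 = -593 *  ( - 9172)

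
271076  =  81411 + 189665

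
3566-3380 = 186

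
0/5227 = 0 = 0.00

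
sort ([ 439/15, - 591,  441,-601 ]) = [ - 601, - 591,  439/15,  441]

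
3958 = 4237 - 279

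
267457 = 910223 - 642766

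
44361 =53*837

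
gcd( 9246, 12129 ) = 3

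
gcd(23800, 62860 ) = 140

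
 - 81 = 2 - 83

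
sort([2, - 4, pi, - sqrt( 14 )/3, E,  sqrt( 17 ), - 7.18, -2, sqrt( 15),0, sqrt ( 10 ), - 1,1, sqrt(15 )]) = [-7.18, - 4, - 2,  -  sqrt( 14)/3, - 1, 0, 1, 2,E, pi,sqrt( 10),sqrt(15 ),sqrt(15), sqrt(17 )] 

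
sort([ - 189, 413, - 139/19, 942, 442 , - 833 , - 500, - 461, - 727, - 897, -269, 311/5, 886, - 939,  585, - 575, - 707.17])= [ - 939 ,-897 ,-833, - 727, - 707.17,-575,  -  500, - 461, - 269,-189, - 139/19, 311/5, 413, 442,  585,886, 942]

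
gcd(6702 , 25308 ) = 6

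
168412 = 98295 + 70117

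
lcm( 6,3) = 6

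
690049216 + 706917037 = 1396966253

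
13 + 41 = 54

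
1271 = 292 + 979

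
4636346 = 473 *9802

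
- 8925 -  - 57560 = 48635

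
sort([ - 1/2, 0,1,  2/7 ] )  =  [- 1/2 , 0, 2/7,1 ] 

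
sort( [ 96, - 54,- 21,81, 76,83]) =[ - 54, - 21, 76, 81, 83,  96]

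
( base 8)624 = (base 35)BJ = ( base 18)148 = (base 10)404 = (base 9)488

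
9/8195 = 9/8195 = 0.00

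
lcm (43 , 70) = 3010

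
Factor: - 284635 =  - 5^1*13^1 * 29^1 *151^1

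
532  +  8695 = 9227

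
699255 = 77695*9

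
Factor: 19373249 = 7^1*53^1  *  79^1  *  661^1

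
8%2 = 0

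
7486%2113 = 1147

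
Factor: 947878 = 2^1*473939^1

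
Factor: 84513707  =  23^1*163^1 * 22543^1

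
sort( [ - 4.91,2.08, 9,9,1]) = [ - 4.91, 1, 2.08, 9,9]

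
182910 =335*546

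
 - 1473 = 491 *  (  -  3)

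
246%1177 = 246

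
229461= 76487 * 3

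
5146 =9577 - 4431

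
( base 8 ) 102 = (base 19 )39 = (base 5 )231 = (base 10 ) 66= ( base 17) 3F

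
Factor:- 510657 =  - 3^1*7^1*24317^1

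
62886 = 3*20962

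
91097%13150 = 12197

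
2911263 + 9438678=12349941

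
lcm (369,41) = 369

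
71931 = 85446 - 13515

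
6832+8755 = 15587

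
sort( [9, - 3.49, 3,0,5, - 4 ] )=[  -  4, - 3.49, 0, 3,5, 9] 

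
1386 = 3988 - 2602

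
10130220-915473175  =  -905342955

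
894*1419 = 1268586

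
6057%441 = 324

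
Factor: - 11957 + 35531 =2^1*3^1*3929^1= 23574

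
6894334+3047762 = 9942096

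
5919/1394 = 5919/1394= 4.25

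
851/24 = 35 + 11/24 =35.46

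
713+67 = 780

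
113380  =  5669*20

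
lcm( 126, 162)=1134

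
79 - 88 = - 9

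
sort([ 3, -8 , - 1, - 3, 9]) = [  -  8, - 3, - 1, 3,9]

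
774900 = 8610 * 90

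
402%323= 79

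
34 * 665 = 22610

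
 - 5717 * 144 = -823248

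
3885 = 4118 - 233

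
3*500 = 1500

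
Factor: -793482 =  - 2^1*3^1*132247^1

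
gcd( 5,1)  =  1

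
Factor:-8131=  - 47^1*173^1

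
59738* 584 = 34886992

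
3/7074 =1/2358 = 0.00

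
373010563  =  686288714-313278151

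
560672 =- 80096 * (  -  7 ) 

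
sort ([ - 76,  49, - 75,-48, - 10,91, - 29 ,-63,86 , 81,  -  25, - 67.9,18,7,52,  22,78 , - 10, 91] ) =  [ - 76, - 75, - 67.9, - 63, - 48, - 29, - 25, - 10, -10,7 , 18, 22,49,52,78, 81,86,91,91]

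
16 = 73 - 57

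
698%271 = 156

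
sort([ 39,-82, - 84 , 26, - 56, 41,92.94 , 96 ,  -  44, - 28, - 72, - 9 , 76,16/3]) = [  -  84, - 82, - 72, - 56,  -  44, - 28, - 9,16/3 , 26,39,41,  76,92.94, 96]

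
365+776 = 1141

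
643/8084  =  643/8084  =  0.08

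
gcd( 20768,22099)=11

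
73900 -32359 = 41541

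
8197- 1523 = 6674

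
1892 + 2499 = 4391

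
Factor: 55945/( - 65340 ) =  - 2^( -2 )*3^( -3 ) * 11^( - 2)*67^1*167^1 = - 11189/13068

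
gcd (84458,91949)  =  11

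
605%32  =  29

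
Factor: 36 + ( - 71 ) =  - 35 = - 5^1*7^1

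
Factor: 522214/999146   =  261107/499573=7^1*11^1*113^( - 1 )*3391^1 *4421^( - 1 ) 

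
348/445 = 348/445=0.78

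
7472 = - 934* ( - 8 )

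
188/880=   47/220 = 0.21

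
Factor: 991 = 991^1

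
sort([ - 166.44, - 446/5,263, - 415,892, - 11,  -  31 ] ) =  [ -415, - 166.44, - 446/5, - 31,  -  11,263, 892 ]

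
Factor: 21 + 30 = 3^1*17^1= 51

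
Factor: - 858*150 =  - 128700=- 2^2*3^2*5^2*11^1*13^1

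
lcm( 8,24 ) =24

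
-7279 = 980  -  8259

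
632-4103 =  - 3471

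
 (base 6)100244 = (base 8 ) 17304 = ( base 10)7876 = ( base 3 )101210201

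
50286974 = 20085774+30201200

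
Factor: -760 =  - 2^3*5^1 * 19^1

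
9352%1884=1816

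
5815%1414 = 159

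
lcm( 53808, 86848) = 4950336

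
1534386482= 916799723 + 617586759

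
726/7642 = 363/3821 = 0.10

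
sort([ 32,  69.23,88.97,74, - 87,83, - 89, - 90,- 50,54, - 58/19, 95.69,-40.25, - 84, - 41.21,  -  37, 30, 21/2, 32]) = [ - 90,-89, - 87, - 84, - 50 ,  -  41.21, - 40.25,- 37, - 58/19,21/2, 30,32,32, 54, 69.23, 74, 83,  88.97,95.69] 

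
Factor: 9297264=2^4*3^1*109^1 * 1777^1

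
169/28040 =169/28040=0.01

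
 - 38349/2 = -38349/2 = - 19174.50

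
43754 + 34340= 78094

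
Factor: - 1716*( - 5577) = 9570132 = 2^2 * 3^2*11^2*13^3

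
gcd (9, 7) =1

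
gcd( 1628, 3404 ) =148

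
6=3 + 3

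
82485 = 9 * 9165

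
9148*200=1829600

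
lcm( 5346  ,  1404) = 138996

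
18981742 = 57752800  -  38771058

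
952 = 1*952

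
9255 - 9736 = -481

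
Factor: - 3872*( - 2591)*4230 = 2^6*3^2*5^1*11^2*47^1*2591^1 = 42436848960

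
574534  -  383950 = 190584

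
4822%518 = 160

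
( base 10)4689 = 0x1251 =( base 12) 2869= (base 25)7CE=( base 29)5gk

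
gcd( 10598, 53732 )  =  14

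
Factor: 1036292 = 2^2*449^1*577^1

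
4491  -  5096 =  - 605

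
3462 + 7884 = 11346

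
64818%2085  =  183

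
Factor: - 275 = -5^2*11^1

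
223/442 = 223/442 = 0.50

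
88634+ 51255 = 139889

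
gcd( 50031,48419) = 1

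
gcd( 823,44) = 1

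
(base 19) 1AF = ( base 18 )1D8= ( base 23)11e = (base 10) 566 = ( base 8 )1066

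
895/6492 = 895/6492 = 0.14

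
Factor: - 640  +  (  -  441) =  - 1081 = - 23^1*47^1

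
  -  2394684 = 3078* (-778 )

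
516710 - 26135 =490575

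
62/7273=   62/7273 =0.01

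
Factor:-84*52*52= -227136 = - 2^6*3^1*7^1* 13^2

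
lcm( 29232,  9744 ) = 29232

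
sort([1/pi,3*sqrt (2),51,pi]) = [1/pi  ,  pi,3 * sqrt (2 ),  51] 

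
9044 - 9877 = -833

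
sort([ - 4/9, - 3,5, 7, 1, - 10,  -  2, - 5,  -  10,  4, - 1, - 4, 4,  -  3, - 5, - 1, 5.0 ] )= [-10, - 10,-5, - 5, - 4, - 3 ,  -  3, - 2, - 1, - 1, - 4/9,1, 4, 4, 5, 5.0,7] 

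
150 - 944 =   -  794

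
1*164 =164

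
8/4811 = 8/4811  =  0.00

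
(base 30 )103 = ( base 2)1110000111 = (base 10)903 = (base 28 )147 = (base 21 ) 210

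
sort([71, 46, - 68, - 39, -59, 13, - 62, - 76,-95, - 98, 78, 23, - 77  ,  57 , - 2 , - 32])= [  -  98,-95 , - 77, - 76 , - 68  ,-62, - 59 , - 39, - 32, - 2, 13, 23, 46,57, 71, 78]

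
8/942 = 4/471 = 0.01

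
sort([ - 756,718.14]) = [ - 756,  718.14] 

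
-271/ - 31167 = 271/31167 = 0.01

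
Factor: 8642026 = 2^1*181^1 * 23873^1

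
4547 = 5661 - 1114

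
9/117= 1/13 = 0.08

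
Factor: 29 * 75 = 2175=3^1* 5^2*29^1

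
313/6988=313/6988 = 0.04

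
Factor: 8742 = 2^1*3^1*31^1*47^1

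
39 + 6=45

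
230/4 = 57 + 1/2= 57.50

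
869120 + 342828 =1211948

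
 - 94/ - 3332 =47/1666 = 0.03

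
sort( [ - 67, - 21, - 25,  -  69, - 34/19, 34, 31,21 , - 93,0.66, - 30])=[ - 93, - 69, - 67, - 30,-25, - 21, - 34/19 , 0.66,21,31,  34 ] 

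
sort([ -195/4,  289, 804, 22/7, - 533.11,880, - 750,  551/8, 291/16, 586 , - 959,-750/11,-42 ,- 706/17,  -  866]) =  [ - 959, - 866, -750, -533.11, - 750/11, - 195/4,-42,-706/17, 22/7, 291/16, 551/8, 289, 586, 804,880 ] 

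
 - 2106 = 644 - 2750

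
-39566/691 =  - 58 + 512/691 = - 57.26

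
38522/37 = 1041 + 5/37 = 1041.14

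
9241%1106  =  393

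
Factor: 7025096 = 2^3*13^1*31^1*2179^1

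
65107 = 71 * 917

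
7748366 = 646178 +7102188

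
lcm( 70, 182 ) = 910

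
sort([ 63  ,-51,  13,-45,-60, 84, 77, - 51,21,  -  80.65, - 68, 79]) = [  -  80.65, - 68, - 60 , - 51, - 51, - 45, 13,21, 63,  77,  79, 84]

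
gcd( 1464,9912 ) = 24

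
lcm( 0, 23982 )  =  0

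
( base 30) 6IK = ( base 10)5960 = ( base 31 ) 668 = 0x1748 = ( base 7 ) 23243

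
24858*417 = 10365786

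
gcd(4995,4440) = 555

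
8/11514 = 4/5757 = 0.00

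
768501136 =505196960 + 263304176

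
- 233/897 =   -  233/897 =- 0.26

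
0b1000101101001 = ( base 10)4457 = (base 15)14c2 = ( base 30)4sh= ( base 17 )F73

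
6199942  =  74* 83783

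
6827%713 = 410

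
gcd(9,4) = 1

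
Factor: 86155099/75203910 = 2^(  -  1 )*3^( - 3 ) * 5^ ( - 1) * 17^1*67^1*71^( - 1)*3923^( - 1) * 75641^1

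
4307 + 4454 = 8761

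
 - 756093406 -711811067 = - 1467904473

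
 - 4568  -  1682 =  - 6250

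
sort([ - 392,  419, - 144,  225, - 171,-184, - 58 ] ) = [ - 392, - 184 ,- 171, - 144, - 58,225, 419] 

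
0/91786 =0 =0.00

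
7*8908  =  62356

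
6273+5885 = 12158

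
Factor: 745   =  5^1 * 149^1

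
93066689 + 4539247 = 97605936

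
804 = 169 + 635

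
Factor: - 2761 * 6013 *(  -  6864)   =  113955393552 = 2^4*3^1*7^1*11^2 * 13^1*251^1 * 859^1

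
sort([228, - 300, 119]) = [ - 300,119,228 ] 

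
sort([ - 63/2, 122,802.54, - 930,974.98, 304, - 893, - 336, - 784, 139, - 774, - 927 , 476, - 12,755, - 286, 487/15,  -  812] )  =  [ - 930, - 927,-893, - 812, - 784 ,-774, - 336, - 286, - 63/2 , - 12, 487/15,  122,139, 304 , 476, 755, 802.54,974.98] 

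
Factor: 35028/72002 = 18/37 = 2^1*3^2*37^(-1)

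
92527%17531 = 4872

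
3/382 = 3/382 = 0.01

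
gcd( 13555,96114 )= 1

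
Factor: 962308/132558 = 2^1*3^ ( - 1) * 113^1 * 2129^1*22093^( - 1 ) = 481154/66279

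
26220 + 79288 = 105508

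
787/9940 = 787/9940 = 0.08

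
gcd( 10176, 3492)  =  12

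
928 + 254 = 1182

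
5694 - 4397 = 1297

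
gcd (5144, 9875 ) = 1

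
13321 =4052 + 9269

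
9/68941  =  9/68941 = 0.00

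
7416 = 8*927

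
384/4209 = 128/1403 = 0.09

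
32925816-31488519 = 1437297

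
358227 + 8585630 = 8943857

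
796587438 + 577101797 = 1373689235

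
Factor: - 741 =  - 3^1 * 13^1*19^1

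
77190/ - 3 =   -  25730/1 = - 25730.00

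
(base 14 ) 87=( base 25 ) 4J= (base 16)77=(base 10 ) 119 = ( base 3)11102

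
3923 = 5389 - 1466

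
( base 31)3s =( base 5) 441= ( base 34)3J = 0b1111001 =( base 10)121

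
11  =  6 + 5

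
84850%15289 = 8405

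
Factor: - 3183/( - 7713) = 3^(  -  1)*857^( - 1 ) *1061^1  =  1061/2571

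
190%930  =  190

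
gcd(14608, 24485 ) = 83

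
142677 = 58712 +83965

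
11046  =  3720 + 7326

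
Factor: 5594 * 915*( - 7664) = -2^5 * 3^1 * 5^1 * 61^1*479^1*2797^1 = - 39228260640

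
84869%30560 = 23749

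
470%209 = 52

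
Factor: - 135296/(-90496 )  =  151/101 =101^ ( - 1)*151^1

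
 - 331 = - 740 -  -409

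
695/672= 1 + 23/672 = 1.03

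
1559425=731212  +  828213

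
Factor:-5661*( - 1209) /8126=2^( - 1)* 3^3*13^1*31^1*37^1*239^ ( - 1) = 402597/478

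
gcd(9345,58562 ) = 623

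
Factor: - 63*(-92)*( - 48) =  - 2^6*3^3*7^1 * 23^1 = - 278208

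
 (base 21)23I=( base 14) 4cb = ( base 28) 16B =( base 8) 1703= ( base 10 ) 963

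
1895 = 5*379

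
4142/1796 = 2 + 275/898=2.31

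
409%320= 89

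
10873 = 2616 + 8257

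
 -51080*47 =- 2400760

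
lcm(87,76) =6612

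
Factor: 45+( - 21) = 2^3*3^1=24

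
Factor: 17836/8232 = 13/6 = 2^( - 1)*3^ ( - 1)*13^1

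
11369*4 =45476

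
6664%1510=624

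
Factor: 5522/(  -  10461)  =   - 502/951 = - 2^1*3^( - 1)*251^1*317^ ( -1) 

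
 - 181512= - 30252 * 6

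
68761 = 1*68761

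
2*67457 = 134914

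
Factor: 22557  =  3^1*73^1*103^1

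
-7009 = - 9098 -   -  2089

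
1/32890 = 1/32890= 0.00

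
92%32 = 28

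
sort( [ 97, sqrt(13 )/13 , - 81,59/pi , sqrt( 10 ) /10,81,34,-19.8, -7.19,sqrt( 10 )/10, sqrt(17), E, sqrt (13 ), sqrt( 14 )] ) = [ - 81, - 19.8, -7.19 , sqrt( 13)/13, sqrt( 10)/10,sqrt(10 )/10, E, sqrt(13),sqrt( 14 ),sqrt (17), 59/pi, 34,  81,97 ] 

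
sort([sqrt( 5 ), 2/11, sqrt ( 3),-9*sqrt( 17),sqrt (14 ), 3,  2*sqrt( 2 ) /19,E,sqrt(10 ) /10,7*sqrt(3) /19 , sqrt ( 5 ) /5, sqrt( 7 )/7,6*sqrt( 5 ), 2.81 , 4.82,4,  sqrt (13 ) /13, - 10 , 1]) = [ - 9 * sqrt(17 ),-10,2*sqrt (2 ) /19, 2/11,sqrt (13 ) /13, sqrt (10 )/10, sqrt (7 ) /7,  sqrt ( 5 ) /5, 7* sqrt( 3 ) /19,  1,sqrt( 3 ),sqrt ( 5),E , 2.81, 3,sqrt( 14),  4,4.82,6 * sqrt( 5 )]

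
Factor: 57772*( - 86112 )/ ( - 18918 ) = 2^6*11^1*13^2*23^1*101^1*1051^(-1) = 276381248/1051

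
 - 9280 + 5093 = - 4187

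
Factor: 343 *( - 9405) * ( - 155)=3^2*5^2*7^3*11^1*19^1*31^1 = 500016825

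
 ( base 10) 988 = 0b1111011100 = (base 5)12423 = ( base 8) 1734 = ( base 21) 251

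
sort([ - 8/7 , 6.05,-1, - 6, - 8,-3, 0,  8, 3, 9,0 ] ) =[ - 8,-6, - 3,-8/7, - 1, 0, 0, 3, 6.05,8, 9 ] 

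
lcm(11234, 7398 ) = 303318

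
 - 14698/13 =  - 14698/13 = - 1130.62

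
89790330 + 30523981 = 120314311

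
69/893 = 69/893 = 0.08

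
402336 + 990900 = 1393236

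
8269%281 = 120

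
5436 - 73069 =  - 67633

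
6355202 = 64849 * 98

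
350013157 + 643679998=993693155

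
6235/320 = 1247/64 = 19.48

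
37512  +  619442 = 656954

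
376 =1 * 376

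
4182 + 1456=5638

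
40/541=40/541 = 0.07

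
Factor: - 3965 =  - 5^1*13^1 * 61^1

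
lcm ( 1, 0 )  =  0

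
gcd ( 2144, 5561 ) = 67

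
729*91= 66339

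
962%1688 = 962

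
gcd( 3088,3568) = 16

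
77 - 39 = 38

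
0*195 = 0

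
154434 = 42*3677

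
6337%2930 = 477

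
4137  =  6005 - 1868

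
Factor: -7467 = - 3^1*19^1*131^1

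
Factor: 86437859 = 19^1*53^1* 85837^1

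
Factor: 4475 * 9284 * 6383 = 265187479700 = 2^2*5^2 * 11^1 * 13^1 * 179^1 * 211^1*491^1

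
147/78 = 1 + 23/26= 1.88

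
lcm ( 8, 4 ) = 8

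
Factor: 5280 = 2^5*3^1*5^1 *11^1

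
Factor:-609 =  -  3^1*7^1*29^1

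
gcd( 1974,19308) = 6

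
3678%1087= 417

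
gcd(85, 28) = 1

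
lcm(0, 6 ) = 0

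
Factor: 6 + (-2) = 4 = 2^2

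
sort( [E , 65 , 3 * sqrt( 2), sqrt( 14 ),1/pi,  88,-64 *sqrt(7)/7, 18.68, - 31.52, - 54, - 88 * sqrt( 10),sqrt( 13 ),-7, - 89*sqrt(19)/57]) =[-88 *sqrt(10), - 54,-31.52, - 64 * sqrt(7)/7,  -  7, - 89*sqrt(19 ) /57, 1/pi,E, sqrt( 13 ) , sqrt(14), 3*sqrt(2),18.68, 65,88]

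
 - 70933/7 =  - 10134 + 5/7 = - 10133.29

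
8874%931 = 495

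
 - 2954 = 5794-8748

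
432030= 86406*5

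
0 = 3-3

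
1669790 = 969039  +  700751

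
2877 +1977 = 4854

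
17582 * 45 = 791190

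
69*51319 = 3541011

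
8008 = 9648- 1640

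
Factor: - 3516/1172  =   - 3= - 3^1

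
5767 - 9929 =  - 4162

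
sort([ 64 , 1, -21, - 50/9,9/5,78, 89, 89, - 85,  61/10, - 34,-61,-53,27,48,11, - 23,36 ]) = [ - 85, - 61 , - 53, - 34, - 23, - 21 ,-50/9,1 , 9/5,61/10 , 11, 27,36,48,64,78,89,89] 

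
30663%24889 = 5774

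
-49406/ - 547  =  90+176/547= 90.32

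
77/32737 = 77/32737= 0.00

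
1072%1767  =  1072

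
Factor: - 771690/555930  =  -887/639 = - 3^(  -  2 )*71^( - 1)*887^1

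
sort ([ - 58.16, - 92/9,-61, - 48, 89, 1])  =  [ - 61, - 58.16, - 48, - 92/9,1,89 ] 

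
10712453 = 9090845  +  1621608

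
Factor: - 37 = -37^1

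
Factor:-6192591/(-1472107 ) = 3^1*7^( - 2)*13^( - 1 )*31^1*2311^( - 1)*66587^1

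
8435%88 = 75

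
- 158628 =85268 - 243896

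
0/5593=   0 =0.00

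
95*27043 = 2569085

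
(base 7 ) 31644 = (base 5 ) 222442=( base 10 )7872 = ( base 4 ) 1323000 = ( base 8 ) 17300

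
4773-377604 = -372831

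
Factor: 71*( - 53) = -53^1*71^1 = - 3763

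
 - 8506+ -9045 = -17551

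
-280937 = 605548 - 886485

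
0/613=0 =0.00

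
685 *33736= 23109160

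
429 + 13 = 442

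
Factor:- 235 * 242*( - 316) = 2^3*5^1*11^2*47^1*79^1 = 17970920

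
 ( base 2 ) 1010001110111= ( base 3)21012001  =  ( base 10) 5239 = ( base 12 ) 3047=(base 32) 53n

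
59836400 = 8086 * 7400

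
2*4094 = 8188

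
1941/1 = 1941 = 1941.00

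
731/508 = 731/508 = 1.44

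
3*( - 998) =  - 2994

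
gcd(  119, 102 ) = 17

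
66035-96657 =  - 30622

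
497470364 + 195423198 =692893562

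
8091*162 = 1310742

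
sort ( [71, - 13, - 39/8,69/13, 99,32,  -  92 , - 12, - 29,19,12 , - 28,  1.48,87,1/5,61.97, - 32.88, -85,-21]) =[-92,  -  85, - 32.88,-29, - 28, - 21,-13, -12,- 39/8,1/5,1.48, 69/13,12,19,32,61.97 , 71,87,99 ]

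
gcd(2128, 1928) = 8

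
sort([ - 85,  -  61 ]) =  [ - 85,-61 ] 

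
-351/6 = -117/2 = - 58.50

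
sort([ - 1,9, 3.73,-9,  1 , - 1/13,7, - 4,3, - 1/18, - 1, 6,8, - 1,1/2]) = [ - 9, - 4,-1 ,-1, -1, - 1/13, - 1/18, 1/2 , 1,3, 3.73,  6,7,8, 9] 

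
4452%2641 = 1811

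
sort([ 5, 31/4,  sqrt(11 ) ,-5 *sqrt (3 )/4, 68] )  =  [  -  5*sqrt( 3)/4, sqrt( 11 ), 5, 31/4,68] 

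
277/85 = 3+22/85 = 3.26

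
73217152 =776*94352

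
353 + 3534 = 3887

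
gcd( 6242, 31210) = 6242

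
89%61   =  28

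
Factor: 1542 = 2^1*3^1* 257^1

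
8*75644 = 605152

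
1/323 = 1/323 = 0.00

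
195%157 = 38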